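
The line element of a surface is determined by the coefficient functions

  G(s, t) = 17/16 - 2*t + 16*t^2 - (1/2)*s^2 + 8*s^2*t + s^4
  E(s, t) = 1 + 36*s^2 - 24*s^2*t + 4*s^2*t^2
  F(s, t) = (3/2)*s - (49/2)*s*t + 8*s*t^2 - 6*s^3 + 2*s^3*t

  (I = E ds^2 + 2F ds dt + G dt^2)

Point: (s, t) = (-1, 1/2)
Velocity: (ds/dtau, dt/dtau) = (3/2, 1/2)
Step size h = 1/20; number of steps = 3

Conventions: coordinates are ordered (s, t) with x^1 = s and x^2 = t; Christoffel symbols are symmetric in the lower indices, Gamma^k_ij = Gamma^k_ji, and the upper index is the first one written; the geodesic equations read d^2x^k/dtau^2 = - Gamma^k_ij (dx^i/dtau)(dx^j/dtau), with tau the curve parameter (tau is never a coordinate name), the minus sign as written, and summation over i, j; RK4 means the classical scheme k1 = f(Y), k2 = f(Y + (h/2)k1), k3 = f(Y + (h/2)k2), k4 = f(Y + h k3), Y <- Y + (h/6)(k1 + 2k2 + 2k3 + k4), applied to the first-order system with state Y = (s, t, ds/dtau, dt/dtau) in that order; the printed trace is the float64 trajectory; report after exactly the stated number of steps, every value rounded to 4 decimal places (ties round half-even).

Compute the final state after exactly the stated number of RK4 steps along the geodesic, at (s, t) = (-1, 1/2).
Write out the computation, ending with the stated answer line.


f(Y) = (ds/dtau, dt/dtau, -Gamma^s_ij Y'^i Y'^j, -Gamma^t_ij Y'^i Y'^j) with the Gammas evaluated at the stage position; h = 0.050000; intermediate values shown to 6 dp
step 0: s = -1.0000, t = 0.5000, ds/dtau = 1.5000, dt/dtau = 0.5000
step 1:
  k1: at (s, t) = (-1.000000, 0.500000), (ds/dtau, dt/dtau) = (1.500000, 0.500000); Gamma_sss = -0.744879, Gamma_sst = -0.297952, Gamma_stt = 0.595903, Gamma_tss = -0.409683, Gamma_tst = -0.163873, Gamma_ttt = 0.327747; k1 = (1.500000, 0.500000, 1.973929, 1.085661)
  k2: at (s, t) = (-0.962500, 0.512500), (ds/dtau, dt/dtau) = (1.549348, 0.527142); Gamma_sss = -0.759587, Gamma_sst = -0.293910, Gamma_stt = 0.610723, Gamma_tss = -0.432488, Gamma_tst = -0.167345, Gamma_ttt = 0.347729; k2 = (1.549348, 0.527142, 2.133754, 1.214902)
  k3: at (s, t) = (-0.961266, 0.513179), (ds/dtau, dt/dtau) = (1.553344, 0.530373); Gamma_sss = -0.759880, Gamma_sst = -0.293727, Gamma_stt = 0.611125, Gamma_tss = -0.433382, Gamma_tst = -0.167521, Gamma_ttt = 0.348543; k3 = (1.553344, 0.530373, 2.145564, 1.223681)
  k4: at (s, t) = (-0.922333, 0.526519), (ds/dtau, dt/dtau) = (1.607278, 0.561184); Gamma_sss = -0.774456, Gamma_sst = -0.288786, Gamma_stt = 0.626207, Gamma_tss = -0.459433, Gamma_tst = -0.171317, Gamma_ttt = 0.371487; k4 = (1.607278, 0.561184, 2.324434, 1.378931)
  Y <- Y + (h/6)(k1 + 2k2 + 2k3 + k4): s = -0.9224, t = 0.5265, ds/dtau = 1.6071, dt/dtau = 0.5612
step 2:
  k1: at (s, t) = (-0.922394, 0.526468), (ds/dtau, dt/dtau) = (1.607142, 0.561181); Gamma_sss = -0.774456, Gamma_sst = -0.288799, Gamma_stt = 0.626194, Gamma_tss = -0.459378, Gamma_tst = -0.171305, Gamma_ttt = 0.371435; k1 = (1.607142, 0.561181, 2.324075, 1.378554)
  k2: at (s, t) = (-0.882216, 0.540498), (ds/dtau, dt/dtau) = (1.665244, 0.595645); Gamma_sss = -0.788570, Gamma_sst = -0.282858, Gamma_stt = 0.641244, Gamma_tss = -0.488865, Gamma_tst = -0.175354, Gamma_ttt = 0.397531; k2 = (1.665244, 0.595645, 2.520355, 1.562464)
  k3: at (s, t) = (-0.880763, 0.541360), (ds/dtau, dt/dtau) = (1.670151, 0.600243); Gamma_sss = -0.788770, Gamma_sst = -0.282563, Gamma_stt = 0.641631, Gamma_tss = -0.490128, Gamma_tst = -0.175579, Gamma_ttt = 0.398698; k3 = (1.670151, 0.600243, 2.535560, 1.575552)
  k4: at (s, t) = (-0.838887, 0.556481), (ds/dtau, dt/dtau) = (1.733920, 0.639959); Gamma_sss = -0.801800, Gamma_sst = -0.275267, Gamma_stt = 0.656266, Gamma_tss = -0.524077, Gamma_tst = -0.179921, Gamma_ttt = 0.428953; k4 = (1.733920, 0.639959, 2.752713, 1.799245)
  Y <- Y + (h/6)(k1 + 2k2 + 2k3 + k4): s = -0.8390, t = 0.5564, ds/dtau = 1.7337, dt/dtau = 0.6400
step 3:
  k1: at (s, t) = (-0.838962, 0.556409), (ds/dtau, dt/dtau) = (1.733713, 0.639963); Gamma_sss = -0.801817, Gamma_sst = -0.275289, Gamma_stt = 0.656262, Gamma_tss = -0.523995, Gamma_tst = -0.179904, Gamma_ttt = 0.428873; k1 = (1.733713, 0.639963, 2.752173, 1.798572)
  k2: at (s, t) = (-0.795620, 0.572408), (ds/dtau, dt/dtau) = (1.802518, 0.684928); Gamma_sss = -0.813141, Gamma_sst = -0.266499, Gamma_stt = 0.669916, Gamma_tss = -0.562595, Gamma_tst = -0.184385, Gamma_ttt = 0.463501; k2 = (1.802518, 0.684928, 2.985714, 2.065753)
  k3: at (s, t) = (-0.793899, 0.573533), (ds/dtau, dt/dtau) = (1.808356, 0.691607); Gamma_sss = -0.813056, Gamma_sst = -0.266018, Gamma_stt = 0.670157, Gamma_tss = -0.564389, Gamma_tst = -0.184658, Gamma_ttt = 0.465194; k3 = (1.808356, 0.691607, 3.003673, 2.085020)
  k4: at (s, t) = (-0.748545, 0.590990), (ds/dtau, dt/dtau) = (1.883897, 0.744214); Gamma_sss = -0.821235, Gamma_sst = -0.255180, Gamma_stt = 0.681803, Gamma_tss = -0.608959, Gamma_tst = -0.189220, Gamma_ttt = 0.505567; k4 = (1.883897, 0.744214, 3.252536, 2.411806)
  Y <- Y + (h/6)(k1 + 2k2 + 2k3 + k4): s = -0.7486, t = 0.5909, ds/dtau = 1.8836, dt/dtau = 0.7442

Answer: s = -0.7486, t = 0.5909, ds/dtau = 1.8836, dt/dtau = 0.7442


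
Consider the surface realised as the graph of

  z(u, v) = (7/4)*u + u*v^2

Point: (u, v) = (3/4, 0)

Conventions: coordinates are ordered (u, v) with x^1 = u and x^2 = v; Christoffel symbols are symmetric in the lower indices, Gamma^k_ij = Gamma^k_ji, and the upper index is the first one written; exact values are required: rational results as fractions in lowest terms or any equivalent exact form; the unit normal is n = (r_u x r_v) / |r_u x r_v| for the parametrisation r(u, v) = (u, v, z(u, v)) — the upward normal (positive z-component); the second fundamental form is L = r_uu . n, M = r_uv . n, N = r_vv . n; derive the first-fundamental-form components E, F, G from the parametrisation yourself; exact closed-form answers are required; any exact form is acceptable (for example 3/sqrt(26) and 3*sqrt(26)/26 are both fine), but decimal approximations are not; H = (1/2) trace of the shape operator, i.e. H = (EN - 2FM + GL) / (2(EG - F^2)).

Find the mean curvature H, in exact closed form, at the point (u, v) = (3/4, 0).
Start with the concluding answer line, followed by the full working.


Answer: H = 3*sqrt(65)/65

z_u = 7/4, z_v = 0, z_uu = 0, z_uv = 0, z_vv = 3/2
E = 65/16, F = 0, G = 1; answer radicand W^2 = 65/16
unnormalised second-form numerators: l = 0, m = 0, n = 3/2; L = l/sqrt(65/16), and similarly M = m/sqrt(W^2), N = n/sqrt(W^2)
H = (E*n - 2*F*m + G*l) / (2*(EG - F^2)*sqrt(W^2)); E*n - 2*F*m + G*l = 195/32, EG - F^2 = 65/16, so H = (3/4)/sqrt(65/16)


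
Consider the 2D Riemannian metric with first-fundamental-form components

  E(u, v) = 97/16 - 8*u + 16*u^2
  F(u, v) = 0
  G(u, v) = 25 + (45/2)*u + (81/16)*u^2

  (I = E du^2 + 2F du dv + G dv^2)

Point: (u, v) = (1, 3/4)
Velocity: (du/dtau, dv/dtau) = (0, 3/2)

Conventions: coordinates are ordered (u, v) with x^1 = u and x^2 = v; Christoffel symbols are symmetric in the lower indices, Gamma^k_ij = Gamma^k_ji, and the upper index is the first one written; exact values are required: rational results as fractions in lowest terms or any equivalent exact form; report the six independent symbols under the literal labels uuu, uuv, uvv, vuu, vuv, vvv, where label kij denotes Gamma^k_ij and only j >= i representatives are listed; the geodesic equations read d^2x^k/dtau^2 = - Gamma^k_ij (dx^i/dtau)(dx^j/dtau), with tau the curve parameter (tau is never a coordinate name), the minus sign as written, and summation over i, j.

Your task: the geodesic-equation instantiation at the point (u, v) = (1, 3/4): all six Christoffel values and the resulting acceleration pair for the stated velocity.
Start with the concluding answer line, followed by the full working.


Answer: Gamma_uuu = 64/75, Gamma_uuv = 0, Gamma_uvv = -29/25, Gamma_vuu = 0, Gamma_vuv = 9/29, Gamma_vvv = 0; accelerations (d^2u/dtau^2, d^2v/dtau^2) = (261/100, 0)

E = 225/16, F = 0, G = 841/16 at the point
E_u = 24, E_v = 0, F_u = 0, F_v = 0, G_u = 261/8, G_v = 0
EG - F^2 = 189225/256;  g^inv = (256/189225) * [[841/16, 0], [0, 225/16]]
first-kind symbols [ij,l] = (1/2)(d_i g_jl + d_j g_il - d_l g_ij): [uu,u] = E_u/2 = 12, [uu,v] = F_u - E_v/2 = 0, [uv,u] = E_v/2 = 0, [uv,v] = G_u/2 = 261/16, [vv,u] = F_v - G_u/2 = -261/16, [vv,v] = G_v/2 = 0
Gamma^u_ij = (G*[ij,u] - F*[ij,v])/(EG - F^2), Gamma^v_ij = (E*[ij,v] - F*[ij,u])/(EG - F^2)
Gamma_uuu = 64/75, Gamma_uuv = 0, Gamma_uvv = -29/25, Gamma_vuu = 0, Gamma_vuv = 9/29, Gamma_vvv = 0
d^2u/dtau^2 = -(Gamma_uuu*(0)^2 + 2*Gamma_uuv*(0)*(3/2) + Gamma_uvv*(3/2)^2) = 261/100
d^2v/dtau^2 = -(Gamma_vuu*(0)^2 + 2*Gamma_vuv*(0)*(3/2) + Gamma_vvv*(3/2)^2) = 0


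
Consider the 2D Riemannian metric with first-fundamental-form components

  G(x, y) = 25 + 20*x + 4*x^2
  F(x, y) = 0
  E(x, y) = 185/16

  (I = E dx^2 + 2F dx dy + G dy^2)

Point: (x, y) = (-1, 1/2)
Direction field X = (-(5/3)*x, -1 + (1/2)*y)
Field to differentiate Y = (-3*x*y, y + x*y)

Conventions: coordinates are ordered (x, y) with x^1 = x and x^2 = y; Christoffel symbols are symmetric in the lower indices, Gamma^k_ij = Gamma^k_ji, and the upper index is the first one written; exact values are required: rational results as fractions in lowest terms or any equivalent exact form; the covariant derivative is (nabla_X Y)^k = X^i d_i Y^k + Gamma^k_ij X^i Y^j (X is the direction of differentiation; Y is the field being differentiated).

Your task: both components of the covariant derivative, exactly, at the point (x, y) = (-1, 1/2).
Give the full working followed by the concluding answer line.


E = 185/16, F = 0, G = 9 at the point
E_x = 0, E_y = 0, F_x = 0, F_y = 0, G_x = 12, G_y = 0
EG - F^2 = 1665/16;  g^inv = (16/1665) * [[9, 0], [0, 185/16]]
first-kind symbols [ij,l] = (1/2)(d_i g_jl + d_j g_il - d_l g_ij): [xx,x] = E_x/2 = 0, [xx,y] = F_x - E_y/2 = 0, [xy,x] = E_y/2 = 0, [xy,y] = G_x/2 = 6, [yy,x] = F_y - G_x/2 = -6, [yy,y] = G_y/2 = 0
Gamma^x_ij = (G*[ij,x] - F*[ij,y])/(EG - F^2), Gamma^y_ij = (E*[ij,y] - F*[ij,x])/(EG - F^2)
Gamma_xxx = 0, Gamma_xxy = 0, Gamma_xyy = -96/185, Gamma_yxx = 0, Gamma_yxy = 2/3, Gamma_yyy = 0
X = (5/3, -3/4), Y = (3/2, 0) at the point

Answer: (nabla_X Y)^x = -19/4, (nabla_X Y)^y = 1/12


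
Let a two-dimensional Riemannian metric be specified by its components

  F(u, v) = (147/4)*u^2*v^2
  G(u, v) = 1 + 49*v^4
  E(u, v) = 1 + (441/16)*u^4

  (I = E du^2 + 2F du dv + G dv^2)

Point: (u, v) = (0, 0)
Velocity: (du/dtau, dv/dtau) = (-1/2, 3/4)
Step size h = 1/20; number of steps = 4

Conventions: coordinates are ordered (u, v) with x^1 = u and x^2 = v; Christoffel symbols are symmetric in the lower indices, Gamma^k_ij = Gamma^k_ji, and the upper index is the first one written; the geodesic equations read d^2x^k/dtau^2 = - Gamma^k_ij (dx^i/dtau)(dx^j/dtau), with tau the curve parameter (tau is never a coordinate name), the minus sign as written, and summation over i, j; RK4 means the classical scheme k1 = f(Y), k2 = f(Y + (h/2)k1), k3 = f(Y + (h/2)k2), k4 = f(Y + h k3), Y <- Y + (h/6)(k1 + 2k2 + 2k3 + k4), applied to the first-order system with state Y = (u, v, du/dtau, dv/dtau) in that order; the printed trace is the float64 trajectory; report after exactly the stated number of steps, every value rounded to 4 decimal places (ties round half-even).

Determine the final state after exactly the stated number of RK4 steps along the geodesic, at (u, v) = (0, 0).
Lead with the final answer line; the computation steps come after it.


Answer: u = -0.1001, v = 0.1497, du/dtau = -0.5023, dv/dtau = 0.7430

f(Y) = (du/dtau, dv/dtau, -Gamma^u_ij Y'^i Y'^j, -Gamma^v_ij Y'^i Y'^j) with the Gammas evaluated at the stage position; h = 0.050000; intermediate values shown to 6 dp
step 0: u = 0.0000, v = 0.0000, du/dtau = -0.5000, dv/dtau = 0.7500
step 1:
  k1: at (u, v) = (0.000000, 0.000000), (du/dtau, dv/dtau) = (-0.500000, 0.750000); Gamma_uuu = 0.000000, Gamma_uuv = 0.000000, Gamma_uvv = 0.000000, Gamma_vuu = 0.000000, Gamma_vuv = 0.000000, Gamma_vvv = 0.000000; k1 = (-0.500000, 0.750000, 0.000000, 0.000000)
  k2: at (u, v) = (-0.012500, 0.018750), (du/dtau, dv/dtau) = (-0.500000, 0.750000); Gamma_uuu = -0.000108, Gamma_uuv = 0.000000, Gamma_uvv = 0.000215, Gamma_vuu = -0.000323, Gamma_vuv = 0.000000, Gamma_vvv = 0.000646; k2 = (-0.500000, 0.750000, -0.000094, -0.000283)
  k3: at (u, v) = (-0.012500, 0.018750), (du/dtau, dv/dtau) = (-0.500002, 0.749993); Gamma_uuu = -0.000108, Gamma_uuv = 0.000000, Gamma_uvv = 0.000215, Gamma_vuu = -0.000323, Gamma_vuv = 0.000000, Gamma_vvv = 0.000646; k3 = (-0.500002, 0.749993, -0.000094, -0.000283)
  k4: at (u, v) = (-0.025000, 0.037500), (du/dtau, dv/dtau) = (-0.500005, 0.749986); Gamma_uuu = -0.000861, Gamma_uuv = 0.000000, Gamma_uvv = 0.001722, Gamma_vuu = -0.002584, Gamma_vuv = 0.000000, Gamma_vvv = 0.005167; k4 = (-0.500005, 0.749986, -0.000754, -0.002261)
  Y <- Y + (h/6)(k1 + 2k2 + 2k3 + k4): u = -0.0250, v = 0.0375, du/dtau = -0.5000, dv/dtau = 0.7500
step 2:
  k1: at (u, v) = (-0.025000, 0.037500), (du/dtau, dv/dtau) = (-0.500009, 0.749972); Gamma_uuu = -0.000861, Gamma_uuv = 0.000000, Gamma_uvv = 0.001722, Gamma_vuu = -0.002584, Gamma_vuv = 0.000000, Gamma_vvv = 0.005167; k1 = (-0.500009, 0.749972, -0.000753, -0.002260)
  k2: at (u, v) = (-0.037500, 0.056249), (du/dtau, dv/dtau) = (-0.500028, 0.749915); Gamma_uuu = -0.002905, Gamma_uuv = 0.000000, Gamma_uvv = 0.005811, Gamma_vuu = -0.008716, Gamma_vuv = 0.000000, Gamma_vvv = 0.017432; k2 = (-0.500028, 0.749915, -0.002541, -0.007624)
  k3: at (u, v) = (-0.037501, 0.056248), (du/dtau, dv/dtau) = (-0.500073, 0.749781); Gamma_uuu = -0.002906, Gamma_uuv = 0.000000, Gamma_uvv = 0.005811, Gamma_vuu = -0.008716, Gamma_vuv = 0.000000, Gamma_vvv = 0.017430; k3 = (-0.500073, 0.749781, -0.002540, -0.007619)
  k4: at (u, v) = (-0.050004, 0.074989), (du/dtau, dv/dtau) = (-0.500136, 0.749591); Gamma_uuu = -0.006880, Gamma_uuv = 0.000000, Gamma_uvv = 0.013758, Gamma_vuu = -0.020632, Gamma_vuv = 0.000000, Gamma_vvv = 0.041254; k4 = (-0.500136, 0.749591, -0.006009, -0.018019)
  Y <- Y + (h/6)(k1 + 2k2 + 2k3 + k4): u = -0.0500, v = 0.0750, du/dtau = -0.5002, dv/dtau = 0.7495
step 3:
  k1: at (u, v) = (-0.050003, 0.074991), (du/dtau, dv/dtau) = (-0.500150, 0.749549); Gamma_uuu = -0.006880, Gamma_uuv = 0.000000, Gamma_uvv = 0.013758, Gamma_vuu = -0.020633, Gamma_vuv = 0.000000, Gamma_vvv = 0.041258; k1 = (-0.500150, 0.749549, -0.006008, -0.018018)
  k2: at (u, v) = (-0.062507, 0.093730), (du/dtau, dv/dtau) = (-0.500301, 0.749098); Gamma_uuu = -0.013406, Gamma_uuv = 0.000000, Gamma_uvv = 0.026804, Gamma_vuu = -0.040193, Gamma_vuv = 0.000000, Gamma_vvv = 0.080360; k2 = (-0.500301, 0.749098, -0.011685, -0.035033)
  k3: at (u, v) = (-0.062510, 0.093719), (du/dtau, dv/dtau) = (-0.500443, 0.748673); Gamma_uuu = -0.013409, Gamma_uuv = 0.000000, Gamma_uvv = 0.026804, Gamma_vuu = -0.040186, Gamma_vuv = 0.000000, Gamma_vvv = 0.080331; k3 = (-0.500443, 0.748673, -0.011666, -0.034962)
  k4: at (u, v) = (-0.075025, 0.112425), (du/dtau, dv/dtau) = (-0.500734, 0.747801); Gamma_uuu = -0.023078, Gamma_uuv = 0.000000, Gamma_uvv = 0.046111, Gamma_vuu = -0.069096, Gamma_vuv = 0.000000, Gamma_vvv = 0.138054; k4 = (-0.500734, 0.747801, -0.019999, -0.059876)
  Y <- Y + (h/6)(k1 + 2k2 + 2k3 + k4): u = -0.0750, v = 0.1124, du/dtau = -0.5008, dv/dtau = 0.7477
step 4:
  k1: at (u, v) = (-0.075023, 0.112432), (du/dtau, dv/dtau) = (-0.500756, 0.747733); Gamma_uuu = -0.023076, Gamma_uuv = 0.000000, Gamma_uvv = 0.046110, Gamma_vuu = -0.069103, Gamma_vuv = 0.000000, Gamma_vvv = 0.138080; k1 = (-0.500756, 0.747733, -0.019994, -0.059873)
  k2: at (u, v) = (-0.087542, 0.131125), (du/dtau, dv/dtau) = (-0.501256, 0.746236); Gamma_uuu = -0.036396, Gamma_uuv = 0.000000, Gamma_uvv = 0.072688, Gamma_vuu = -0.108877, Gamma_vuv = 0.000000, Gamma_vvv = 0.217443; k2 = (-0.501256, 0.746236, -0.031333, -0.093731)
  k3: at (u, v) = (-0.087554, 0.131088), (du/dtau, dv/dtau) = (-0.501540, 0.745390); Gamma_uuu = -0.036412, Gamma_uuv = 0.000000, Gamma_uvv = 0.072689, Gamma_vuu = -0.108832, Gamma_vuv = 0.000000, Gamma_vvv = 0.217260; k3 = (-0.501540, 0.745390, -0.031227, -0.093335)
  k4: at (u, v) = (-0.100100, 0.149701), (du/dtau, dv/dtau) = (-0.502318, 0.743066); Gamma_uuu = -0.053817, Gamma_uuv = 0.000000, Gamma_uvv = 0.107312, Gamma_vuu = -0.160488, Gamma_vuv = 0.000000, Gamma_vvv = 0.320017; k4 = (-0.502318, 0.743066, -0.045673, -0.136202)
  Y <- Y + (h/6)(k1 + 2k2 + 2k3 + k4): u = -0.1001, v = 0.1497, du/dtau = -0.5023, dv/dtau = 0.7430


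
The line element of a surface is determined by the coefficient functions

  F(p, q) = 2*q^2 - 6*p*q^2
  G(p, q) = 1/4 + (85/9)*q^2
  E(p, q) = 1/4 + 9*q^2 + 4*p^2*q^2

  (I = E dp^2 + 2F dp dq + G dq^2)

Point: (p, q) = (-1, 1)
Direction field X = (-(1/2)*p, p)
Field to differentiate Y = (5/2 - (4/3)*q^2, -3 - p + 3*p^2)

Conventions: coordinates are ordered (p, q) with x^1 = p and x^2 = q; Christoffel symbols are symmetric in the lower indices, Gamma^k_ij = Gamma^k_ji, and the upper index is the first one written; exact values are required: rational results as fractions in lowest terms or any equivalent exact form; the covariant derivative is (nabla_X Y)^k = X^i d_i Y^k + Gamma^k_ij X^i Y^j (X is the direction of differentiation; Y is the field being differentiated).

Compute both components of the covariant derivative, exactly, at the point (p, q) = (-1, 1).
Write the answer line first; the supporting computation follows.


Answer: (nabla_X Y)^p = 32116/27843, (nabla_X Y)^q = -81093/18562

E = 53/4, F = 8, G = 349/36 at the point
E_p = -8, E_q = 26, F_p = -6, F_q = 16, G_p = 0, G_q = 170/9
EG - F^2 = 9281/144;  g^inv = (144/9281) * [[349/36, -8], [-8, 53/4]]
first-kind symbols [ij,l] = (1/2)(d_i g_jl + d_j g_il - d_l g_ij): [pp,p] = E_p/2 = -4, [pp,q] = F_p - E_q/2 = -19, [pq,p] = E_q/2 = 13, [pq,q] = G_p/2 = 0, [qq,p] = F_q - G_p/2 = 16, [qq,q] = G_q/2 = 85/9
Gamma^p_ij = (G*[ij,p] - F*[ij,q])/(EG - F^2), Gamma^q_ij = (E*[ij,q] - F*[ij,p])/(EG - F^2)
Gamma_ppp = 16304/9281, Gamma_ppq = 18148/9281, Gamma_pqq = 11456/9281, Gamma_qpp = -31644/9281, Gamma_qpq = -14976/9281, Gamma_qqq = -412/9281
X = (1/2, -1), Y = (7/6, 1) at the point


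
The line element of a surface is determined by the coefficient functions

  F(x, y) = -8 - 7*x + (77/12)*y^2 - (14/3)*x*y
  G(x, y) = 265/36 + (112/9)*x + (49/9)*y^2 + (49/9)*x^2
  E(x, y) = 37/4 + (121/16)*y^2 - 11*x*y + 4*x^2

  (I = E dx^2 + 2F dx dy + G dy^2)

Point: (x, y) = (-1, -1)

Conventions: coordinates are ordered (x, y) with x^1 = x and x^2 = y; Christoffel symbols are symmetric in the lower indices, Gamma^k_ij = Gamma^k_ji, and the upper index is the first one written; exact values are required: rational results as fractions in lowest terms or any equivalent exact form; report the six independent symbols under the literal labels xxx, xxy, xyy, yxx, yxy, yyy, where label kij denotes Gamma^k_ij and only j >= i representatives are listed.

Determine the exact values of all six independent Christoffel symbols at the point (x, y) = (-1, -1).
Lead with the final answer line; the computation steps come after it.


Answer: Gamma_xxx = 5133/32489, Gamma_xxy = -7233/32489, Gamma_xyy = -248024/292401, Gamma_yxx = -8715/129956, Gamma_yxy = 5287/32489, Gamma_yyy = -26908/32489

E = 157/16, F = 3/4, G = 209/36 at the point
E_x = 3, E_y = -33/8, F_x = -7/3, F_y = -49/6, G_x = 14/9, G_y = -98/9
EG - F^2 = 32489/576;  g^inv = (576/32489) * [[209/36, -3/4], [-3/4, 157/16]]
first-kind symbols [ij,l] = (1/2)(d_i g_jl + d_j g_il - d_l g_ij): [xx,x] = E_x/2 = 3/2, [xx,y] = F_x - E_y/2 = -13/48, [xy,x] = E_y/2 = -33/16, [xy,y] = G_x/2 = 7/9, [yy,x] = F_y - G_x/2 = -161/18, [yy,y] = G_y/2 = -49/9
Gamma^x_ij = (G*[ij,x] - F*[ij,y])/(EG - F^2), Gamma^y_ij = (E*[ij,y] - F*[ij,x])/(EG - F^2)


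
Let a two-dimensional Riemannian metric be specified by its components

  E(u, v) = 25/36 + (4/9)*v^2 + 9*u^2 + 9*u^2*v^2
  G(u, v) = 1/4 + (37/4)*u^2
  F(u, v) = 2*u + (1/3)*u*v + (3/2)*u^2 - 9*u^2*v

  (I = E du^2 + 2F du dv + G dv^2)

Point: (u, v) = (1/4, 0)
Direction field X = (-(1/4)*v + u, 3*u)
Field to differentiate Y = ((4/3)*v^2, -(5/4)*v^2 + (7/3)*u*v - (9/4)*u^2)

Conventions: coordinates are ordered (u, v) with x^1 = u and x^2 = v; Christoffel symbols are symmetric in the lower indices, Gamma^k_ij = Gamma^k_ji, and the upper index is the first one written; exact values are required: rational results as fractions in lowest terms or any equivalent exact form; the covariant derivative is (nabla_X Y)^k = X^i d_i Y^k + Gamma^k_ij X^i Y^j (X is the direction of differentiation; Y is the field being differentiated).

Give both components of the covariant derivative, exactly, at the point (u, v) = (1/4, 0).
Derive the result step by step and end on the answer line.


E = 181/144, F = 19/32, G = 53/64 at the point
E_u = 9/2, E_v = 0, F_u = 11/4, F_v = -23/48, G_u = 37/8, G_v = 0
EG - F^2 = 793/1152;  g^inv = (1152/793) * [[53/64, -19/32], [-19/32, 181/144]]
first-kind symbols [ij,l] = (1/2)(d_i g_jl + d_j g_il - d_l g_ij): [uu,u] = E_u/2 = 9/4, [uu,v] = F_u - E_v/2 = 11/4, [uv,u] = E_v/2 = 0, [uv,v] = G_u/2 = 37/16, [vv,u] = F_v - G_u/2 = -67/24, [vv,v] = G_v/2 = 0
Gamma^u_ij = (G*[ij,u] - F*[ij,v])/(EG - F^2), Gamma^v_ij = (E*[ij,v] - F*[ij,u])/(EG - F^2)
Gamma_uuu = 531/1586, Gamma_uuv = -6327/3172, Gamma_uvv = -10653/3172, Gamma_vuu = 2443/793, Gamma_vuv = 6697/1586, Gamma_vvv = 3819/1586
X = (1/4, 3/4), Y = (0, -9/64) at the point

Answer: (nabla_X Y)^u = 172287/406016, (nabla_X Y)^v = -49973/203008


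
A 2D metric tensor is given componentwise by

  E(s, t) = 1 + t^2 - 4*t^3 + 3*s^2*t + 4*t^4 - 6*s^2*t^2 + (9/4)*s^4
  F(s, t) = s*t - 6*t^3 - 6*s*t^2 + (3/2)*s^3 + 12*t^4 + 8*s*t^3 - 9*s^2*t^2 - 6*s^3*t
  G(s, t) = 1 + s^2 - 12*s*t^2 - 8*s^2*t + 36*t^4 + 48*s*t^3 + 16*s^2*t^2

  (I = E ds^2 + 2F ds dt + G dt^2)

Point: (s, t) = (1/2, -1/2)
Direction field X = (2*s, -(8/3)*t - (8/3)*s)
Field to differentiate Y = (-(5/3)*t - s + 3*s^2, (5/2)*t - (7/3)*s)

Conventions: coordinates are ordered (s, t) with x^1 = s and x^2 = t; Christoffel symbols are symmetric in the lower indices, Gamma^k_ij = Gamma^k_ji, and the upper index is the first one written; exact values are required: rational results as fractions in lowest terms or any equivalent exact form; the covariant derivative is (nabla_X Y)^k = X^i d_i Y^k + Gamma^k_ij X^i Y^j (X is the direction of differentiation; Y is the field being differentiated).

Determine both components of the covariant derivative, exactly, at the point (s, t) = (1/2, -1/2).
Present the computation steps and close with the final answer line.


E = 89/64, F = 0, G = 1 at the point
E_s = -15/8, E_t = -15/4, F_s = -15/8, F_t = -5/2, G_s = 0, G_t = 0
EG - F^2 = 89/64;  g^inv = (64/89) * [[1, 0], [0, 89/64]]
first-kind symbols [ij,l] = (1/2)(d_i g_jl + d_j g_il - d_l g_ij): [ss,s] = E_s/2 = -15/16, [ss,t] = F_s - E_t/2 = 0, [st,s] = E_t/2 = -15/8, [st,t] = G_s/2 = 0, [tt,s] = F_t - G_s/2 = -5/2, [tt,t] = G_t/2 = 0
Gamma^s_ij = (G*[ij,s] - F*[ij,t])/(EG - F^2), Gamma^t_ij = (E*[ij,t] - F*[ij,s])/(EG - F^2)
Gamma_sss = -60/89, Gamma_sst = -120/89, Gamma_stt = -160/89, Gamma_tss = 0, Gamma_tst = 0, Gamma_ttt = 0
X = (1, 0), Y = (13/12, -29/12) at the point

Answer: (nabla_X Y)^s = 403/89, (nabla_X Y)^t = -7/3


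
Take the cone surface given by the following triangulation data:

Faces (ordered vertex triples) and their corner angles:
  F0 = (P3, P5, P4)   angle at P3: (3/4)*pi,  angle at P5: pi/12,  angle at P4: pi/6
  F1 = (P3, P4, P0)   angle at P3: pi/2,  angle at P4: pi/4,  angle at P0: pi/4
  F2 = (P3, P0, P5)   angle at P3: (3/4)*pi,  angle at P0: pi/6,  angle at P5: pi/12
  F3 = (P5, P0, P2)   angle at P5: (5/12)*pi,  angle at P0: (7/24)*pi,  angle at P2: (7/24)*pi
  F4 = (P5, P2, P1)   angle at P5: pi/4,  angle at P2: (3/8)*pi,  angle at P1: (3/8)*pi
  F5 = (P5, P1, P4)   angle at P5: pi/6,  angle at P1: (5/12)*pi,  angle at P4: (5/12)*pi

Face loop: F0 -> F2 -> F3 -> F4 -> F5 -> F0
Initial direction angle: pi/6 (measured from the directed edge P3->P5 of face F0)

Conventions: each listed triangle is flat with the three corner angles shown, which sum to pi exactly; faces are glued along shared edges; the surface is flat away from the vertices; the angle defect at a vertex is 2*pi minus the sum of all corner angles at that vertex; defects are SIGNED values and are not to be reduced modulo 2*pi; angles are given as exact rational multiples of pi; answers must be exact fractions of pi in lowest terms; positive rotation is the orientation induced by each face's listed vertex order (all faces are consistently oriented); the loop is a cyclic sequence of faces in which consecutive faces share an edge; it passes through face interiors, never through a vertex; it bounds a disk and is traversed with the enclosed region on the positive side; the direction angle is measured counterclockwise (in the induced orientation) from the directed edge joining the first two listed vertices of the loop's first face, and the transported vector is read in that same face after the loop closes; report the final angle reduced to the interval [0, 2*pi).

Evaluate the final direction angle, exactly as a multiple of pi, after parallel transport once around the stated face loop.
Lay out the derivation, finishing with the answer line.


enclosed vertex P5: corner angles sum to pi, defect = 2*pi - pi = pi
adding the enclosed defects to the starting angle (mod 2*pi, induced orientation) gives the holonomy
final angle = pi/6 + pi = (7/6)*pi (mod 2*pi)

Answer: final direction angle = (7/6)*pi


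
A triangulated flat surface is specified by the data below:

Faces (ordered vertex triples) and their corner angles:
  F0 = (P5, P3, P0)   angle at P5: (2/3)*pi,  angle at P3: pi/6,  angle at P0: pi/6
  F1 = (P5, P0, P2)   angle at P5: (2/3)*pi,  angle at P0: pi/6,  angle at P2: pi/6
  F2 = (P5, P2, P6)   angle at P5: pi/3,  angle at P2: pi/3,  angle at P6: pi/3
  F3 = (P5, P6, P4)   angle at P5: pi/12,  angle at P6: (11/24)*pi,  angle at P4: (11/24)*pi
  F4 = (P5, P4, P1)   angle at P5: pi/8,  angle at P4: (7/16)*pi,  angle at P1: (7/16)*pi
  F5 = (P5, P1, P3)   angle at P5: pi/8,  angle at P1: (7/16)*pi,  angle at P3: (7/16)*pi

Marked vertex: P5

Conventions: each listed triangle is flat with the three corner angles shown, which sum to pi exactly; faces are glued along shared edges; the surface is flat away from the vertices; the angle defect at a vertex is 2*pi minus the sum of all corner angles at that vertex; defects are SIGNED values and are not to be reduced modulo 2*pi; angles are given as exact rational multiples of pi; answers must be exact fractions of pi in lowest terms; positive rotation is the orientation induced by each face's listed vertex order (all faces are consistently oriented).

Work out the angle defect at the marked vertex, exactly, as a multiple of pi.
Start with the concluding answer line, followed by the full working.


Answer: defect(P5) = 0

Sum of corner angles at P5: 2*pi
defect = 2*pi - 2*pi


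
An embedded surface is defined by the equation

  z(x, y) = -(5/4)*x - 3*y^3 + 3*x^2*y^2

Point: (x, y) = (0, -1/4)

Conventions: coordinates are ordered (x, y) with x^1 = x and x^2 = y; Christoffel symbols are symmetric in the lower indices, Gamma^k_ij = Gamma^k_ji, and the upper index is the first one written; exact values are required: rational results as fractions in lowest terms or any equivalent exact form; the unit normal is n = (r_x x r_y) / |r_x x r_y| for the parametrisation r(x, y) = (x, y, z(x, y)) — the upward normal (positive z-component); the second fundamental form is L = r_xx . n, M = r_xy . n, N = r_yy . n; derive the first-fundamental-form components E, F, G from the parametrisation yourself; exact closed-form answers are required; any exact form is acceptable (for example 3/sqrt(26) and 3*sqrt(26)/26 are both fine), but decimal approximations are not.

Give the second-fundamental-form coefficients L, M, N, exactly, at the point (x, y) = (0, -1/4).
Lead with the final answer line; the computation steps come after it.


Answer: L = 6*sqrt(737)/737, M = 0, N = 72*sqrt(737)/737

z_x = -5/4, z_y = -9/16, z_xx = 3/8, z_xy = 0, z_yy = 9/2
E = 41/16, F = 45/64, G = 337/256; answer radicand W^2 = 737/256
unnormalised second-form numerators: l = 3/8, m = 0, n = 9/2; L = l/sqrt(737/256), and similarly M = m/sqrt(W^2), N = n/sqrt(W^2)


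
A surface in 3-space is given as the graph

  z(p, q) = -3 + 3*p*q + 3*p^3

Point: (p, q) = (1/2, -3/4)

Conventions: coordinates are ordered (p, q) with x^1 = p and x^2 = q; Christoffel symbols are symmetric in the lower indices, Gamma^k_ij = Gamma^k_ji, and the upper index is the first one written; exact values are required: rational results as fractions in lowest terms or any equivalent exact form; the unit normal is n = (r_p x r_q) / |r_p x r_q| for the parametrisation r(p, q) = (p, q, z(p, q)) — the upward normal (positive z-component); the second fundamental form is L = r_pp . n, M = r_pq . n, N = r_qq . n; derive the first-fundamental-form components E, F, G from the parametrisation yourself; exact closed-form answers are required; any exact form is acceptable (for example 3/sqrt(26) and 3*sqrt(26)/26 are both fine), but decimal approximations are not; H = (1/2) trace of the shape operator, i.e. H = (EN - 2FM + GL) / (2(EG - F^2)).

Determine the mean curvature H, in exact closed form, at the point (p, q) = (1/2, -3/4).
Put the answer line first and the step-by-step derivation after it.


Answer: H = 9*sqrt(13)/13

z_p = 0, z_q = 3/2, z_pp = 9, z_pq = 3, z_qq = 0
E = 1, F = 0, G = 13/4; answer radicand W^2 = 13/4
unnormalised second-form numerators: l = 9, m = 3, n = 0; L = l/sqrt(13/4), and similarly M = m/sqrt(W^2), N = n/sqrt(W^2)
H = (E*n - 2*F*m + G*l) / (2*(EG - F^2)*sqrt(W^2)); E*n - 2*F*m + G*l = 117/4, EG - F^2 = 13/4, so H = (9/2)/sqrt(13/4)


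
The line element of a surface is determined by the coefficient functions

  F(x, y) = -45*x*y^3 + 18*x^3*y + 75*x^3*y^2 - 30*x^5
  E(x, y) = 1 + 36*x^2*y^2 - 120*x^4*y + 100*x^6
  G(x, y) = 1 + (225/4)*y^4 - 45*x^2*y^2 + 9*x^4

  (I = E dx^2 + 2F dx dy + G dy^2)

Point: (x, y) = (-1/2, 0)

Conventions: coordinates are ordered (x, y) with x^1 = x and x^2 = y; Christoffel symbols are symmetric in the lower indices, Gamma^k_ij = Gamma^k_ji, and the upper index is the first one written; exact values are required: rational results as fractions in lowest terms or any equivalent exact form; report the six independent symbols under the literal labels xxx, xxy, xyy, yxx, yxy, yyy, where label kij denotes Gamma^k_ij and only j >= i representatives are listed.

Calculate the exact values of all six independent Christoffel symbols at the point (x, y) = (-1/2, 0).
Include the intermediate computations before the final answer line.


E = 41/16, F = 15/16, G = 25/16 at the point
E_x = -75/4, E_y = -15/2, F_x = -75/8, F_y = -9/4, G_x = -9/2, G_y = 0
EG - F^2 = 25/8;  g^inv = (8/25) * [[25/16, -15/16], [-15/16, 41/16]]
first-kind symbols [ij,l] = (1/2)(d_i g_jl + d_j g_il - d_l g_ij): [xx,x] = E_x/2 = -75/8, [xx,y] = F_x - E_y/2 = -45/8, [xy,x] = E_y/2 = -15/4, [xy,y] = G_x/2 = -9/4, [yy,x] = F_y - G_x/2 = 0, [yy,y] = G_y/2 = 0
Gamma^x_ij = (G*[ij,x] - F*[ij,y])/(EG - F^2), Gamma^y_ij = (E*[ij,y] - F*[ij,x])/(EG - F^2)

Answer: Gamma_xxx = -3, Gamma_xxy = -6/5, Gamma_xyy = 0, Gamma_yxx = -9/5, Gamma_yxy = -18/25, Gamma_yyy = 0


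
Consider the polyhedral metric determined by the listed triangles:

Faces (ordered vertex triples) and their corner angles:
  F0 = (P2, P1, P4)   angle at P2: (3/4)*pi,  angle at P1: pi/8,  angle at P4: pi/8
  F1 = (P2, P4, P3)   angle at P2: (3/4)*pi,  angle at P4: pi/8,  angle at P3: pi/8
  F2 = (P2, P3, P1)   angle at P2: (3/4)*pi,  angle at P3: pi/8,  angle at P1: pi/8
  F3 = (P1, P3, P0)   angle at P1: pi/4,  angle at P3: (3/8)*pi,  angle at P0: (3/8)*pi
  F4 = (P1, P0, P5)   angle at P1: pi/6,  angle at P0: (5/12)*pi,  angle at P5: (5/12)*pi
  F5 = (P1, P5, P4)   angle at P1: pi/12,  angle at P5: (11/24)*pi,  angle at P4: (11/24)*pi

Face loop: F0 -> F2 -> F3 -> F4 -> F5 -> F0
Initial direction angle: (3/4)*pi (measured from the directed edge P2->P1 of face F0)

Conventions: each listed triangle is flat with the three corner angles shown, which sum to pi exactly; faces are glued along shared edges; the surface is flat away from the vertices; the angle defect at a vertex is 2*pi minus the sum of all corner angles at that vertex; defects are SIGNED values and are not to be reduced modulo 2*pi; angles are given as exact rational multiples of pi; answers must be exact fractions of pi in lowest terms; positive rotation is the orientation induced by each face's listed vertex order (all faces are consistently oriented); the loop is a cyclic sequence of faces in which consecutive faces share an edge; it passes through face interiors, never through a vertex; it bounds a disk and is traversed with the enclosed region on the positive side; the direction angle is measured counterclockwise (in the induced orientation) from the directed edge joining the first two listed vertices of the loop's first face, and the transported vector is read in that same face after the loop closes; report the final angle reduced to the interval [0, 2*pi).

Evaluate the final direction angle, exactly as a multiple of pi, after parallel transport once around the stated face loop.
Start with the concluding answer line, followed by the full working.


Answer: final direction angle = 0

enclosed vertex P1: corner angles sum to (3/4)*pi, defect = 2*pi - (3/4)*pi = (5/4)*pi
summing the enclosed defects onto the initial angle, mod 2*pi in the induced orientation:
final angle = (3/4)*pi + (5/4)*pi = 0 (mod 2*pi)


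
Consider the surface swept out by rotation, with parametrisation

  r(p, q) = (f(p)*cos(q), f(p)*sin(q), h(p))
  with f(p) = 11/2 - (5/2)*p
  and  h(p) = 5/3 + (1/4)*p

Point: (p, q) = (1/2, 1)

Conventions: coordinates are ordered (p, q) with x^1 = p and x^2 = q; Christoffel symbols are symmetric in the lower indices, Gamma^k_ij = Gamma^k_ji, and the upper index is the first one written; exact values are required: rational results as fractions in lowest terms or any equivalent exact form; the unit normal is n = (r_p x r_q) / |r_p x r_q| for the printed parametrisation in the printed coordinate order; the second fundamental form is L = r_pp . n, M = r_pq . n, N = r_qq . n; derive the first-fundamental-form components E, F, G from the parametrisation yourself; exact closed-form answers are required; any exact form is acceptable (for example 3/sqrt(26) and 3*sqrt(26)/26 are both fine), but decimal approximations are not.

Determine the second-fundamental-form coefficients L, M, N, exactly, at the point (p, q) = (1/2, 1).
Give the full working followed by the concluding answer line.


f = 17/4, f' = -5/2, f'' = 0, h' = 1/4, h'' = 0
E = 101/16, F = 0, G = 289/16; answer radicand W^2 = 101/16
unnormalised second-form numerators: l = 0, m = 0, n = 17/16; L = l/sqrt(101/16), and similarly M = m/sqrt(W^2), N = n/sqrt(W^2)

Answer: L = 0, M = 0, N = 17*sqrt(101)/404


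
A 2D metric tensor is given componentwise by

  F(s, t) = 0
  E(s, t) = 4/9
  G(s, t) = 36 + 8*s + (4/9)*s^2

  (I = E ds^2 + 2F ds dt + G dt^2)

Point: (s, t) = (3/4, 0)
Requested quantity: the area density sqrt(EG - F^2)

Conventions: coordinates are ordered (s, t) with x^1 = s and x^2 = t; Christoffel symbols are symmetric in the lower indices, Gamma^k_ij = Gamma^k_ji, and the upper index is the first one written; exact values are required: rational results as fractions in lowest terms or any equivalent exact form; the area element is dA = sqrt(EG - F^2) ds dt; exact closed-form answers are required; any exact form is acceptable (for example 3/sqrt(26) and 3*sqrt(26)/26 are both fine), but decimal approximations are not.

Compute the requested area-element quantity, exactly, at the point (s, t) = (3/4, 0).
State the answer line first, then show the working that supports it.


Answer: sqrt(EG - F^2) = 13/3

E = 4/9, F = 0, G = 169/4; EG - F^2 = 169/9


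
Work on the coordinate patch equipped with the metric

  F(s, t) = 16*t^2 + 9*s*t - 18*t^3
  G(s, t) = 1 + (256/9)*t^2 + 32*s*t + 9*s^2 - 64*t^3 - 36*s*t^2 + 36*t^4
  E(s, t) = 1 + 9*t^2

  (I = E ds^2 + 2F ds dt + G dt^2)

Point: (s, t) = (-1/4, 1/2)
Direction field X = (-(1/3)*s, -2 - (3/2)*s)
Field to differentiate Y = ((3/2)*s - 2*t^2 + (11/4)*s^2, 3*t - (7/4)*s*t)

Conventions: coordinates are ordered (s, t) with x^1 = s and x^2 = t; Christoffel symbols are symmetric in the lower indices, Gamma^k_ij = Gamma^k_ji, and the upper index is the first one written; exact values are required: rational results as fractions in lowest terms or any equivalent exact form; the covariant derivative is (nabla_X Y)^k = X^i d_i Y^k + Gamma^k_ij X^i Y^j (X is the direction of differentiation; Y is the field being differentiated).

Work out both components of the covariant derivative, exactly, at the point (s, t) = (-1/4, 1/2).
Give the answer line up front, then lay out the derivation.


Answer: (nabla_X Y)^s = 545813/94656, (nabla_X Y)^t = -469757/94656

E = 13/4, F = 5/8, G = 169/144 at the point
E_s = 0, E_t = 9, F_s = 9/2, F_t = 1/4, G_s = 5/2, G_t = -5/9
EG - F^2 = 493/144;  g^inv = (144/493) * [[169/144, -5/8], [-5/8, 13/4]]
first-kind symbols [ij,l] = (1/2)(d_i g_jl + d_j g_il - d_l g_ij): [ss,s] = E_s/2 = 0, [ss,t] = F_s - E_t/2 = 0, [st,s] = E_t/2 = 9/2, [st,t] = G_s/2 = 5/4, [tt,s] = F_t - G_s/2 = -1, [tt,t] = G_t/2 = -5/18
Gamma^s_ij = (G*[ij,s] - F*[ij,t])/(EG - F^2), Gamma^t_ij = (E*[ij,t] - F*[ij,s])/(EG - F^2)
Gamma_sss = 0, Gamma_sst = 648/493, Gamma_stt = -144/493, Gamma_tss = 0, Gamma_tst = 180/493, Gamma_ttt = -40/493
X = (1/12, -13/8), Y = (-45/64, 55/32) at the point


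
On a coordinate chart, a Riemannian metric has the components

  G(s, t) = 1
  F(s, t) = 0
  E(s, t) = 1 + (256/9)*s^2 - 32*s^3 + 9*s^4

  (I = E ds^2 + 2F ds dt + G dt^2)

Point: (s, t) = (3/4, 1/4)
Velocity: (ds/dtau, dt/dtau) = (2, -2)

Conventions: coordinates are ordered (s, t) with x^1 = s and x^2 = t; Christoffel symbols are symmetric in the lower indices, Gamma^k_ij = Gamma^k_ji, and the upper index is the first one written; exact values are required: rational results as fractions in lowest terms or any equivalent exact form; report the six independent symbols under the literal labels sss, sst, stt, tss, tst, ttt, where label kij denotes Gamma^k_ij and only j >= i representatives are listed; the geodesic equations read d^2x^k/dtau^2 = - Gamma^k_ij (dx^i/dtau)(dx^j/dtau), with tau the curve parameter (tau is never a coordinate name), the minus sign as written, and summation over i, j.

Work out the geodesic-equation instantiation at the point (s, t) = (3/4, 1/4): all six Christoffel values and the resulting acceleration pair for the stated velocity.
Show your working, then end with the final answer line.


E = 1625/256, F = 0, G = 1 at the point
E_s = 185/48, E_t = 0, F_s = 0, F_t = 0, G_s = 0, G_t = 0
EG - F^2 = 1625/256;  g^inv = (256/1625) * [[1, 0], [0, 1625/256]]
first-kind symbols [ij,l] = (1/2)(d_i g_jl + d_j g_il - d_l g_ij): [ss,s] = E_s/2 = 185/96, [ss,t] = F_s - E_t/2 = 0, [st,s] = E_t/2 = 0, [st,t] = G_s/2 = 0, [tt,s] = F_t - G_s/2 = 0, [tt,t] = G_t/2 = 0
Gamma^s_ij = (G*[ij,s] - F*[ij,t])/(EG - F^2), Gamma^t_ij = (E*[ij,t] - F*[ij,s])/(EG - F^2)
Gamma_sss = 296/975, Gamma_sst = 0, Gamma_stt = 0, Gamma_tss = 0, Gamma_tst = 0, Gamma_ttt = 0
d^2s/dtau^2 = -(Gamma_sss*(2)^2 + 2*Gamma_sst*(2)*(-2) + Gamma_stt*(-2)^2) = -1184/975
d^2t/dtau^2 = -(Gamma_tss*(2)^2 + 2*Gamma_tst*(2)*(-2) + Gamma_ttt*(-2)^2) = 0

Answer: Gamma_sss = 296/975, Gamma_sst = 0, Gamma_stt = 0, Gamma_tss = 0, Gamma_tst = 0, Gamma_ttt = 0; accelerations (d^2s/dtau^2, d^2t/dtau^2) = (-1184/975, 0)


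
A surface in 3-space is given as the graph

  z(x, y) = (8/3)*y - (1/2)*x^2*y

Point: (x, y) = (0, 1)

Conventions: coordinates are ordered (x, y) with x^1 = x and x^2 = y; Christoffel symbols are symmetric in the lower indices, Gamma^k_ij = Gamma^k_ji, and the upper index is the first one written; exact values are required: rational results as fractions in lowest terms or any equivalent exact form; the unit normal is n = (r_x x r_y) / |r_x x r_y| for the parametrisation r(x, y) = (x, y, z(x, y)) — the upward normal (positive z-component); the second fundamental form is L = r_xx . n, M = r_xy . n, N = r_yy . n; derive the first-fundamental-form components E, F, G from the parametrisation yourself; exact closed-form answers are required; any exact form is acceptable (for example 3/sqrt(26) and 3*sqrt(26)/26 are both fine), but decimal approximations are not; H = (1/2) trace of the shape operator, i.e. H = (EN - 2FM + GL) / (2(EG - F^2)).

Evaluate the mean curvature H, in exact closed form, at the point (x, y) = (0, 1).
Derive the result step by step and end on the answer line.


z_x = 0, z_y = 8/3, z_xx = -1, z_xy = 0, z_yy = 0
E = 1, F = 0, G = 73/9; answer radicand W^2 = 73/9
unnormalised second-form numerators: l = -1, m = 0, n = 0; L = l/sqrt(73/9), and similarly M = m/sqrt(W^2), N = n/sqrt(W^2)
H = (E*n - 2*F*m + G*l) / (2*(EG - F^2)*sqrt(W^2)); E*n - 2*F*m + G*l = -73/9, EG - F^2 = 73/9, so H = (-1/2)/sqrt(73/9)

Answer: H = -3*sqrt(73)/146
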